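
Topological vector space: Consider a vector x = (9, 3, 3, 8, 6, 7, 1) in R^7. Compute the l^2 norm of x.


The l^2 norm = (sum |x_i|^2)^(1/2)
Sum of 2th powers = 81 + 9 + 9 + 64 + 36 + 49 + 1 = 249
||x||_2 = (249)^(1/2) = 15.7797

15.7797


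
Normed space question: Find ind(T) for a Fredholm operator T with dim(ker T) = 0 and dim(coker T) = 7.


The Fredholm index is defined as ind(T) = dim(ker T) - dim(coker T)
= 0 - 7
= -7

-7


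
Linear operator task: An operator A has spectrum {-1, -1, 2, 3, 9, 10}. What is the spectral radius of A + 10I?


Spectrum of A + 10I = {9, 9, 12, 13, 19, 20}
Spectral radius = max |lambda| over the shifted spectrum
= max(9, 9, 12, 13, 19, 20) = 20

20


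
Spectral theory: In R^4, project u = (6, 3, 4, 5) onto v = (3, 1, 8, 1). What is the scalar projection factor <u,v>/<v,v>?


Computing <u,v> = 6*3 + 3*1 + 4*8 + 5*1 = 58
Computing <v,v> = 3^2 + 1^2 + 8^2 + 1^2 = 75
Projection coefficient = 58/75 = 0.7733

0.7733


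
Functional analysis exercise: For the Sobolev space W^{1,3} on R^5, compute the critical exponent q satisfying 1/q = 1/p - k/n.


Using the Sobolev embedding formula: 1/q = 1/p - k/n
1/q = 1/3 - 1/5 = 2/15
q = 1/(2/15) = 15/2 = 7.5000

7.5000


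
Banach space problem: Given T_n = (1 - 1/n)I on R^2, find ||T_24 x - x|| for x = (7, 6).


T_24 x - x = (1 - 1/24)x - x = -x/24
||x|| = sqrt(85) = 9.2195
||T_24 x - x|| = ||x||/24 = 9.2195/24 = 0.3841

0.3841


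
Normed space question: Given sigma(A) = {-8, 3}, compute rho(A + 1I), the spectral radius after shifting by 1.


Spectrum of A + 1I = {-7, 4}
Spectral radius = max |lambda| over the shifted spectrum
= max(7, 4) = 7

7


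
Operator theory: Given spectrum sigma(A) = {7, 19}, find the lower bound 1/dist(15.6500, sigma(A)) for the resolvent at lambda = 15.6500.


dist(15.6500, {7, 19}) = min(|15.6500 - 7|, |15.6500 - 19|)
= min(8.6500, 3.3500) = 3.3500
Resolvent bound = 1/3.3500 = 0.2985

0.2985


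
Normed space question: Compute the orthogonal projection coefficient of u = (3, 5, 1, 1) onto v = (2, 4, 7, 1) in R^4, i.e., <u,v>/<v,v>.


Computing <u,v> = 3*2 + 5*4 + 1*7 + 1*1 = 34
Computing <v,v> = 2^2 + 4^2 + 7^2 + 1^2 = 70
Projection coefficient = 34/70 = 0.4857

0.4857


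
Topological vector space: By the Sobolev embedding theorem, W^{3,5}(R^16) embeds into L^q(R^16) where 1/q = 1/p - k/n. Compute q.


Using the Sobolev embedding formula: 1/q = 1/p - k/n
1/q = 1/5 - 3/16 = 1/80
q = 1/(1/80) = 80

80.0000


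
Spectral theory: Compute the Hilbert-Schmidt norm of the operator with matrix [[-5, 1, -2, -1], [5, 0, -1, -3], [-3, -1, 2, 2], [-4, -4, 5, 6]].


The Hilbert-Schmidt norm is sqrt(sum of squares of all entries).
Sum of squares = (-5)^2 + 1^2 + (-2)^2 + (-1)^2 + 5^2 + 0^2 + (-1)^2 + (-3)^2 + (-3)^2 + (-1)^2 + 2^2 + 2^2 + (-4)^2 + (-4)^2 + 5^2 + 6^2
= 25 + 1 + 4 + 1 + 25 + 0 + 1 + 9 + 9 + 1 + 4 + 4 + 16 + 16 + 25 + 36 = 177
||T||_HS = sqrt(177) = 13.3041

13.3041


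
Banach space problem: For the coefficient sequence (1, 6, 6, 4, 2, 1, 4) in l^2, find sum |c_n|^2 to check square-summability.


sum |c_n|^2 = 1^2 + 6^2 + 6^2 + 4^2 + 2^2 + 1^2 + 4^2
= 1 + 36 + 36 + 16 + 4 + 1 + 16
= 110

110


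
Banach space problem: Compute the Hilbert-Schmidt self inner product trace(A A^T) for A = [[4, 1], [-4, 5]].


trace(A * A^T) = sum of squares of all entries
= 4^2 + 1^2 + (-4)^2 + 5^2
= 16 + 1 + 16 + 25
= 58

58


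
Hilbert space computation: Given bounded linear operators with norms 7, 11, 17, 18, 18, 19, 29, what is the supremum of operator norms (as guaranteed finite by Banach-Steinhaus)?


By the Uniform Boundedness Principle, the supremum of norms is finite.
sup_k ||T_k|| = max(7, 11, 17, 18, 18, 19, 29) = 29

29


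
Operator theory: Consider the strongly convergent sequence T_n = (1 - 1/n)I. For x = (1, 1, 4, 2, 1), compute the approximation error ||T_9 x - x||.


T_9 x - x = (1 - 1/9)x - x = -x/9
||x|| = sqrt(23) = 4.7958
||T_9 x - x|| = ||x||/9 = 4.7958/9 = 0.5329

0.5329


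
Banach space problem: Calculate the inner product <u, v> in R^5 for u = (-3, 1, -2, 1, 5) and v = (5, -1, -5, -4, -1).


Computing the standard inner product <u, v> = sum u_i * v_i
= -3*5 + 1*-1 + -2*-5 + 1*-4 + 5*-1
= -15 + -1 + 10 + -4 + -5
= -15

-15


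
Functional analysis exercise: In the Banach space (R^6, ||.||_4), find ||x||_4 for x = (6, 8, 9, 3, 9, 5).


The l^4 norm = (sum |x_i|^4)^(1/4)
Sum of 4th powers = 1296 + 4096 + 6561 + 81 + 6561 + 625 = 19220
||x||_4 = (19220)^(1/4) = 11.7744

11.7744


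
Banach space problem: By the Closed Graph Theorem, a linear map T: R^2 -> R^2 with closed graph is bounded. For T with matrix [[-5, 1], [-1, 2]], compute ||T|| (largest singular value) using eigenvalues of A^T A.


A^T A = [[26, -7], [-7, 5]]
trace(A^T A) = 31, det(A^T A) = 81
discriminant = 31^2 - 4*81 = 637
Largest eigenvalue of A^T A = (trace + sqrt(disc))/2 = 28.1194
||T|| = sqrt(28.1194) = 5.3028

5.3028


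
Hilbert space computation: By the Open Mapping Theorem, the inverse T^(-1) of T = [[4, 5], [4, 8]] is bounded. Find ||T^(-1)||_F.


det(T) = 4*8 - 5*4 = 12
T^(-1) = (1/12) * [[8, -5], [-4, 4]] = [[0.6667, -0.4167], [-0.3333, 0.3333]]
||T^(-1)||_F^2 = 0.6667^2 + (-0.4167)^2 + (-0.3333)^2 + 0.3333^2 = 0.8403
||T^(-1)||_F = sqrt(0.8403) = 0.9167

0.9167


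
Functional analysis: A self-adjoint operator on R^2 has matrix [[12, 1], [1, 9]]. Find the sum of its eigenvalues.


For a self-adjoint (symmetric) matrix, the eigenvalues are real.
The sum of eigenvalues equals the trace of the matrix.
trace = 12 + 9 = 21

21


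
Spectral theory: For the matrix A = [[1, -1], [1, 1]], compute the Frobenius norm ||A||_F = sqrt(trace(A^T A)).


||A||_F^2 = sum a_ij^2
= 1^2 + (-1)^2 + 1^2 + 1^2
= 1 + 1 + 1 + 1 = 4
||A||_F = sqrt(4) = 2.0000

2.0000


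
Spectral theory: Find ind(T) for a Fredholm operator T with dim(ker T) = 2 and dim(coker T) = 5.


The Fredholm index is defined as ind(T) = dim(ker T) - dim(coker T)
= 2 - 5
= -3

-3


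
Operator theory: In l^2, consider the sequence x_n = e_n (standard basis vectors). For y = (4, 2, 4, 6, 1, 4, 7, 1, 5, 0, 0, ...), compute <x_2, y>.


x_2 = e_2 is the standard basis vector with 1 in position 2.
<x_2, y> = y_2 = 2
As n -> infinity, <x_n, y> -> 0, confirming weak convergence of (x_n) to 0.

2


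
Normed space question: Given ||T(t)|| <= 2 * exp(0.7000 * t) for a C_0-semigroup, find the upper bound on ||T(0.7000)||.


||T(0.7000)|| <= 2 * exp(0.7000 * 0.7000)
= 2 * exp(0.4900)
= 2 * 1.6323
= 3.2646

3.2646


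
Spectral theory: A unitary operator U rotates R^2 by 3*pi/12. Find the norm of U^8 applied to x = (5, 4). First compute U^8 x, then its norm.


U is a rotation by theta = 3*pi/12
U^8 = rotation by 8*theta = 24*pi/12 = 0*pi/12 (mod 2*pi)
cos(0*pi/12) = 1.0000, sin(0*pi/12) = 0.0000
U^8 x = (1.0000 * 5 - 0.0000 * 4, 0.0000 * 5 + 1.0000 * 4)
= (5.0000, 4.0000)
||U^8 x|| = sqrt(5.0000^2 + 4.0000^2) = sqrt(41.0000) = 6.4031

6.4031


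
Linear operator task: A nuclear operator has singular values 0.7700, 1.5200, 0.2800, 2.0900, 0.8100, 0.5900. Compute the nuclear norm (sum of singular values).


The nuclear norm is the sum of all singular values.
||T||_1 = 0.7700 + 1.5200 + 0.2800 + 2.0900 + 0.8100 + 0.5900
= 6.0600

6.0600


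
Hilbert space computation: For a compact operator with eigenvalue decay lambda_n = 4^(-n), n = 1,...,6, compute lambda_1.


The eigenvalue formula gives lambda_1 = 1/4^1
= 1/4
= 0.2500

0.2500


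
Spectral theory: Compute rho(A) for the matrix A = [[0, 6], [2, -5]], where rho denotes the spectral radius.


For a 2x2 matrix, eigenvalues satisfy lambda^2 - (trace)*lambda + det = 0
trace = 0 + -5 = -5
det = 0*-5 - 6*2 = -12
discriminant = (-5)^2 - 4*(-12) = 73
spectral radius = max |eigenvalue| = 6.7720

6.7720


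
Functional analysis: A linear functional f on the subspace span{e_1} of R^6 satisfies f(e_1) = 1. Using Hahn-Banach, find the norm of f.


The norm of f is given by ||f|| = sup_{||x||=1} |f(x)|.
On span{e_1}, ||e_1|| = 1, so ||f|| = |f(e_1)| / ||e_1||
= |1| / 1 = 1.0000

1.0000


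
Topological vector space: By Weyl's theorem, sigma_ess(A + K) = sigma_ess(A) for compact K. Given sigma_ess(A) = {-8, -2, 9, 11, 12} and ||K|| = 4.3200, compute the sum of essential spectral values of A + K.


By Weyl's theorem, the essential spectrum is invariant under compact perturbations.
sigma_ess(A + K) = sigma_ess(A) = {-8, -2, 9, 11, 12}
Sum = -8 + -2 + 9 + 11 + 12 = 22

22


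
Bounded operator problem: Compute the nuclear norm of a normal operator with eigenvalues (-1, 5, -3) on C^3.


For a normal operator, singular values equal |eigenvalues|.
Trace norm = sum |lambda_i| = 1 + 5 + 3
= 9

9


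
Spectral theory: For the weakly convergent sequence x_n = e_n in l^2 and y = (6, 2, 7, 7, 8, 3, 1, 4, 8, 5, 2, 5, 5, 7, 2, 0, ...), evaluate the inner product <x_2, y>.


x_2 = e_2 is the standard basis vector with 1 in position 2.
<x_2, y> = y_2 = 2
As n -> infinity, <x_n, y> -> 0, confirming weak convergence of (x_n) to 0.

2


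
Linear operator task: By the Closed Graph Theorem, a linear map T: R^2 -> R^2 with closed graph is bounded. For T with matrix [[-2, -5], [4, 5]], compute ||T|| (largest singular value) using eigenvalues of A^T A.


A^T A = [[20, 30], [30, 50]]
trace(A^T A) = 70, det(A^T A) = 100
discriminant = 70^2 - 4*100 = 4500
Largest eigenvalue of A^T A = (trace + sqrt(disc))/2 = 68.5410
||T|| = sqrt(68.5410) = 8.2790

8.2790


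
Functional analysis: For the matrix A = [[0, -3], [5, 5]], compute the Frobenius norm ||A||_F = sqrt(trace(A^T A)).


||A||_F^2 = sum a_ij^2
= 0^2 + (-3)^2 + 5^2 + 5^2
= 0 + 9 + 25 + 25 = 59
||A||_F = sqrt(59) = 7.6811

7.6811


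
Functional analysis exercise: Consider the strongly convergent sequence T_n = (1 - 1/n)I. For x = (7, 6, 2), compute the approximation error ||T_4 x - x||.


T_4 x - x = (1 - 1/4)x - x = -x/4
||x|| = sqrt(89) = 9.4340
||T_4 x - x|| = ||x||/4 = 9.4340/4 = 2.3585

2.3585


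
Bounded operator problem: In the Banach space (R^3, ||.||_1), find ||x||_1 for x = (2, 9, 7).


The l^1 norm equals the sum of absolute values of all components.
||x||_1 = 2 + 9 + 7
= 18

18.0000


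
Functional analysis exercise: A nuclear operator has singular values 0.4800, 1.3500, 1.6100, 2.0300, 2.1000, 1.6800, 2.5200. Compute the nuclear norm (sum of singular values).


The nuclear norm is the sum of all singular values.
||T||_1 = 0.4800 + 1.3500 + 1.6100 + 2.0300 + 2.1000 + 1.6800 + 2.5200
= 11.7700

11.7700


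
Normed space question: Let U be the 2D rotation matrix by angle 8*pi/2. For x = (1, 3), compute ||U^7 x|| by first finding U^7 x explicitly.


U is a rotation by theta = 8*pi/2
U^7 = rotation by 7*theta = 56*pi/2 = 0*pi/2 (mod 2*pi)
cos(0*pi/2) = 1.0000, sin(0*pi/2) = 0.0000
U^7 x = (1.0000 * 1 - 0.0000 * 3, 0.0000 * 1 + 1.0000 * 3)
= (1.0000, 3.0000)
||U^7 x|| = sqrt(1.0000^2 + 3.0000^2) = sqrt(10.0000) = 3.1623

3.1623


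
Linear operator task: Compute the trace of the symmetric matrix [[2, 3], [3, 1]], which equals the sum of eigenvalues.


For a self-adjoint (symmetric) matrix, the eigenvalues are real.
The sum of eigenvalues equals the trace of the matrix.
trace = 2 + 1 = 3

3


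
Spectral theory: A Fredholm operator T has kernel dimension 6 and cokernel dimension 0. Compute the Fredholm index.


The Fredholm index is defined as ind(T) = dim(ker T) - dim(coker T)
= 6 - 0
= 6

6


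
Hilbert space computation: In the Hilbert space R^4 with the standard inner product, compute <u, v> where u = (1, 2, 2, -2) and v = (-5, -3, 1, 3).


Computing the standard inner product <u, v> = sum u_i * v_i
= 1*-5 + 2*-3 + 2*1 + -2*3
= -5 + -6 + 2 + -6
= -15

-15


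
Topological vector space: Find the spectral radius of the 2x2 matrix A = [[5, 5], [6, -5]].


For a 2x2 matrix, eigenvalues satisfy lambda^2 - (trace)*lambda + det = 0
trace = 5 + -5 = 0
det = 5*-5 - 5*6 = -55
discriminant = 0^2 - 4*(-55) = 220
spectral radius = max |eigenvalue| = 7.4162

7.4162


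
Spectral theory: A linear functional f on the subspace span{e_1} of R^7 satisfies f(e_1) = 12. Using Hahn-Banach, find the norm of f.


The norm of f is given by ||f|| = sup_{||x||=1} |f(x)|.
On span{e_1}, ||e_1|| = 1, so ||f|| = |f(e_1)| / ||e_1||
= |12| / 1 = 12.0000

12.0000


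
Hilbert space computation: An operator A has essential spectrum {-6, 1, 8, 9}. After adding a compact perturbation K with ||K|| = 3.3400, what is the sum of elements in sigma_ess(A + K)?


By Weyl's theorem, the essential spectrum is invariant under compact perturbations.
sigma_ess(A + K) = sigma_ess(A) = {-6, 1, 8, 9}
Sum = -6 + 1 + 8 + 9 = 12

12


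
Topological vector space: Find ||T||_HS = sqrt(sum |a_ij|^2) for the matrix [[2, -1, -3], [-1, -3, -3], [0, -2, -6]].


The Hilbert-Schmidt norm is sqrt(sum of squares of all entries).
Sum of squares = 2^2 + (-1)^2 + (-3)^2 + (-1)^2 + (-3)^2 + (-3)^2 + 0^2 + (-2)^2 + (-6)^2
= 4 + 1 + 9 + 1 + 9 + 9 + 0 + 4 + 36 = 73
||T||_HS = sqrt(73) = 8.5440

8.5440


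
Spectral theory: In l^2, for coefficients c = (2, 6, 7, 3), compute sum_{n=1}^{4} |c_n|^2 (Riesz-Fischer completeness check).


sum |c_n|^2 = 2^2 + 6^2 + 7^2 + 3^2
= 4 + 36 + 49 + 9
= 98

98


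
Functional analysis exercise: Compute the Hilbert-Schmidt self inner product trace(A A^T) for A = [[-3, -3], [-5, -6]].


trace(A * A^T) = sum of squares of all entries
= (-3)^2 + (-3)^2 + (-5)^2 + (-6)^2
= 9 + 9 + 25 + 36
= 79

79


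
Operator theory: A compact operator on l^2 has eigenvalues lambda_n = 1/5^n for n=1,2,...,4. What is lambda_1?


The eigenvalue formula gives lambda_1 = 1/5^1
= 1/5
= 0.2000

0.2000


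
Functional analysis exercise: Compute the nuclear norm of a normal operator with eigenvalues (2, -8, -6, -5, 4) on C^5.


For a normal operator, singular values equal |eigenvalues|.
Trace norm = sum |lambda_i| = 2 + 8 + 6 + 5 + 4
= 25

25


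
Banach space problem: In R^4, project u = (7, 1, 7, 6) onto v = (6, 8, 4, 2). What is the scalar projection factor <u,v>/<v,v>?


Computing <u,v> = 7*6 + 1*8 + 7*4 + 6*2 = 90
Computing <v,v> = 6^2 + 8^2 + 4^2 + 2^2 = 120
Projection coefficient = 90/120 = 0.7500

0.7500


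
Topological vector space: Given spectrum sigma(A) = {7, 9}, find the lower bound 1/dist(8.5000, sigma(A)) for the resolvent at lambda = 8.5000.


dist(8.5000, {7, 9}) = min(|8.5000 - 7|, |8.5000 - 9|)
= min(1.5000, 0.5000) = 0.5000
Resolvent bound = 1/0.5000 = 2.0000

2.0000


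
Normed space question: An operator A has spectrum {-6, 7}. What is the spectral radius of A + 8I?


Spectrum of A + 8I = {2, 15}
Spectral radius = max |lambda| over the shifted spectrum
= max(2, 15) = 15

15


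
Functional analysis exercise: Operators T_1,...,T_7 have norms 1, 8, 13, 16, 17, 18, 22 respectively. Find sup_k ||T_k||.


By the Uniform Boundedness Principle, the supremum of norms is finite.
sup_k ||T_k|| = max(1, 8, 13, 16, 17, 18, 22) = 22

22


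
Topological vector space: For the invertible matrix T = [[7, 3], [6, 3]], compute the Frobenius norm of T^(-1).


det(T) = 7*3 - 3*6 = 3
T^(-1) = (1/3) * [[3, -3], [-6, 7]] = [[1.0000, -1.0000], [-2.0000, 2.3333]]
||T^(-1)||_F^2 = 1.0000^2 + (-1.0000)^2 + (-2.0000)^2 + 2.3333^2 = 11.4444
||T^(-1)||_F = sqrt(11.4444) = 3.3830

3.3830


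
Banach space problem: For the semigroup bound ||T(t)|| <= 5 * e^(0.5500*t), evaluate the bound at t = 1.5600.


||T(1.5600)|| <= 5 * exp(0.5500 * 1.5600)
= 5 * exp(0.8580)
= 5 * 2.3584
= 11.7922

11.7922


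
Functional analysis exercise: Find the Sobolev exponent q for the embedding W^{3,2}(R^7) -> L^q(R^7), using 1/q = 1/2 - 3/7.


Using the Sobolev embedding formula: 1/q = 1/p - k/n
1/q = 1/2 - 3/7 = 1/14
q = 1/(1/14) = 14

14.0000


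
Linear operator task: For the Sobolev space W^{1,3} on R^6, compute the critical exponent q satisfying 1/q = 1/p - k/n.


Using the Sobolev embedding formula: 1/q = 1/p - k/n
1/q = 1/3 - 1/6 = 1/6
q = 1/(1/6) = 6

6.0000


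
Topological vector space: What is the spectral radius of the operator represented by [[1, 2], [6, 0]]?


For a 2x2 matrix, eigenvalues satisfy lambda^2 - (trace)*lambda + det = 0
trace = 1 + 0 = 1
det = 1*0 - 2*6 = -12
discriminant = 1^2 - 4*(-12) = 49
spectral radius = max |eigenvalue| = 4.0000

4.0000


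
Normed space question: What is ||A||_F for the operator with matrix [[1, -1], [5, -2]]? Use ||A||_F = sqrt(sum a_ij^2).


||A||_F^2 = sum a_ij^2
= 1^2 + (-1)^2 + 5^2 + (-2)^2
= 1 + 1 + 25 + 4 = 31
||A||_F = sqrt(31) = 5.5678

5.5678


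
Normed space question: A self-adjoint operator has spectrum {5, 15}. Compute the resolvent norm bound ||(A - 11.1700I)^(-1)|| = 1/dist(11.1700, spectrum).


dist(11.1700, {5, 15}) = min(|11.1700 - 5|, |11.1700 - 15|)
= min(6.1700, 3.8300) = 3.8300
Resolvent bound = 1/3.8300 = 0.2611

0.2611


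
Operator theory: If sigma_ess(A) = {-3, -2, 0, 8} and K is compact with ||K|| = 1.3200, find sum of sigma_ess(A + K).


By Weyl's theorem, the essential spectrum is invariant under compact perturbations.
sigma_ess(A + K) = sigma_ess(A) = {-3, -2, 0, 8}
Sum = -3 + -2 + 0 + 8 = 3

3


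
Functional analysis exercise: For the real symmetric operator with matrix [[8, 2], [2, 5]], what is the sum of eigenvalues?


For a self-adjoint (symmetric) matrix, the eigenvalues are real.
The sum of eigenvalues equals the trace of the matrix.
trace = 8 + 5 = 13

13


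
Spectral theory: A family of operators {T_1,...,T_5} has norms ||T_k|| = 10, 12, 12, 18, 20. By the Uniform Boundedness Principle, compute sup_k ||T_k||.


By the Uniform Boundedness Principle, the supremum of norms is finite.
sup_k ||T_k|| = max(10, 12, 12, 18, 20) = 20

20


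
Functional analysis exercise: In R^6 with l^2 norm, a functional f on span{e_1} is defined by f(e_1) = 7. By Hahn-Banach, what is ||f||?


The norm of f is given by ||f|| = sup_{||x||=1} |f(x)|.
On span{e_1}, ||e_1|| = 1, so ||f|| = |f(e_1)| / ||e_1||
= |7| / 1 = 7.0000

7.0000


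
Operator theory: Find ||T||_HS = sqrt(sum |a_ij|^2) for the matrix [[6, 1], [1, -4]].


The Hilbert-Schmidt norm is sqrt(sum of squares of all entries).
Sum of squares = 6^2 + 1^2 + 1^2 + (-4)^2
= 36 + 1 + 1 + 16 = 54
||T||_HS = sqrt(54) = 7.3485

7.3485


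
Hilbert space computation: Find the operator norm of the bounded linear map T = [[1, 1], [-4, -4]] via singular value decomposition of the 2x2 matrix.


A^T A = [[17, 17], [17, 17]]
trace(A^T A) = 34, det(A^T A) = 0
discriminant = 34^2 - 4*0 = 1156
Largest eigenvalue of A^T A = (trace + sqrt(disc))/2 = 34.0000
||T|| = sqrt(34.0000) = 5.8310

5.8310


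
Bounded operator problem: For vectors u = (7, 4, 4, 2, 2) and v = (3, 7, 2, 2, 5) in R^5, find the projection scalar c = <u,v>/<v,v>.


Computing <u,v> = 7*3 + 4*7 + 4*2 + 2*2 + 2*5 = 71
Computing <v,v> = 3^2 + 7^2 + 2^2 + 2^2 + 5^2 = 91
Projection coefficient = 71/91 = 0.7802

0.7802


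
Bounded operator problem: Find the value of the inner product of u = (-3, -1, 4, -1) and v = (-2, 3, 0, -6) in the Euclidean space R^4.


Computing the standard inner product <u, v> = sum u_i * v_i
= -3*-2 + -1*3 + 4*0 + -1*-6
= 6 + -3 + 0 + 6
= 9

9


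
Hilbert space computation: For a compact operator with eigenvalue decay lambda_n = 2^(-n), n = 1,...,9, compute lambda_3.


The eigenvalue formula gives lambda_3 = 1/2^3
= 1/8
= 0.1250

0.1250


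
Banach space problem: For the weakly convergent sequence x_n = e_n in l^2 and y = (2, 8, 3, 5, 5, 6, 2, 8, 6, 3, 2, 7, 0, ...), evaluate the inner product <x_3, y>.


x_3 = e_3 is the standard basis vector with 1 in position 3.
<x_3, y> = y_3 = 3
As n -> infinity, <x_n, y> -> 0, confirming weak convergence of (x_n) to 0.

3


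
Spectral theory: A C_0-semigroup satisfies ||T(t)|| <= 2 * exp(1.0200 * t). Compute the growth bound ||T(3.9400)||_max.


||T(3.9400)|| <= 2 * exp(1.0200 * 3.9400)
= 2 * exp(4.0188)
= 2 * 55.6343
= 111.2686

111.2686


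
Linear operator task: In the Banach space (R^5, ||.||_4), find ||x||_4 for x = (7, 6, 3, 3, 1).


The l^4 norm = (sum |x_i|^4)^(1/4)
Sum of 4th powers = 2401 + 1296 + 81 + 81 + 1 = 3860
||x||_4 = (3860)^(1/4) = 7.8822

7.8822


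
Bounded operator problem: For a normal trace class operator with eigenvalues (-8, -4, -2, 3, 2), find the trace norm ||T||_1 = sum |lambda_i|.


For a normal operator, singular values equal |eigenvalues|.
Trace norm = sum |lambda_i| = 8 + 4 + 2 + 3 + 2
= 19

19


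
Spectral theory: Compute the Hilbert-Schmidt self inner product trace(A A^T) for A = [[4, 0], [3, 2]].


trace(A * A^T) = sum of squares of all entries
= 4^2 + 0^2 + 3^2 + 2^2
= 16 + 0 + 9 + 4
= 29

29


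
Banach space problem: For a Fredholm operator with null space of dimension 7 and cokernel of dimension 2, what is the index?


The Fredholm index is defined as ind(T) = dim(ker T) - dim(coker T)
= 7 - 2
= 5

5


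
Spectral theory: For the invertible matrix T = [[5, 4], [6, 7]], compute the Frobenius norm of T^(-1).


det(T) = 5*7 - 4*6 = 11
T^(-1) = (1/11) * [[7, -4], [-6, 5]] = [[0.6364, -0.3636], [-0.5455, 0.4545]]
||T^(-1)||_F^2 = 0.6364^2 + (-0.3636)^2 + (-0.5455)^2 + 0.4545^2 = 1.0413
||T^(-1)||_F = sqrt(1.0413) = 1.0205

1.0205


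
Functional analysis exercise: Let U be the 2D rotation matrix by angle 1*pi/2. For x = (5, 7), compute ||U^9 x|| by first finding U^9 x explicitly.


U is a rotation by theta = 1*pi/2
U^9 = rotation by 9*theta = 9*pi/2 = 1*pi/2 (mod 2*pi)
cos(1*pi/2) = 0.0000, sin(1*pi/2) = 1.0000
U^9 x = (0.0000 * 5 - 1.0000 * 7, 1.0000 * 5 + 0.0000 * 7)
= (-7.0000, 5.0000)
||U^9 x|| = sqrt((-7.0000)^2 + 5.0000^2) = sqrt(74.0000) = 8.6023

8.6023


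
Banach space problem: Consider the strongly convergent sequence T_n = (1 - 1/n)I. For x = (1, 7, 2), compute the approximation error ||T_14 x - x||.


T_14 x - x = (1 - 1/14)x - x = -x/14
||x|| = sqrt(54) = 7.3485
||T_14 x - x|| = ||x||/14 = 7.3485/14 = 0.5249

0.5249


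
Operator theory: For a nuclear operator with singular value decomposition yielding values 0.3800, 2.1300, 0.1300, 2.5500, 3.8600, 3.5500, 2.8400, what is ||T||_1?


The nuclear norm is the sum of all singular values.
||T||_1 = 0.3800 + 2.1300 + 0.1300 + 2.5500 + 3.8600 + 3.5500 + 2.8400
= 15.4400

15.4400


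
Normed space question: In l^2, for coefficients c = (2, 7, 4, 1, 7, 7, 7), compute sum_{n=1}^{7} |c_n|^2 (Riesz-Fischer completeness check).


sum |c_n|^2 = 2^2 + 7^2 + 4^2 + 1^2 + 7^2 + 7^2 + 7^2
= 4 + 49 + 16 + 1 + 49 + 49 + 49
= 217

217


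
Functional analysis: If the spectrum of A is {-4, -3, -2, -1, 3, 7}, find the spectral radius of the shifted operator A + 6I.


Spectrum of A + 6I = {2, 3, 4, 5, 9, 13}
Spectral radius = max |lambda| over the shifted spectrum
= max(2, 3, 4, 5, 9, 13) = 13

13


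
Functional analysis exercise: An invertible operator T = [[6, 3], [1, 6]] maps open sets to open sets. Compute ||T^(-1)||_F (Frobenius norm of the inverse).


det(T) = 6*6 - 3*1 = 33
T^(-1) = (1/33) * [[6, -3], [-1, 6]] = [[0.1818, -0.0909], [-0.0303, 0.1818]]
||T^(-1)||_F^2 = 0.1818^2 + (-0.0909)^2 + (-0.0303)^2 + 0.1818^2 = 0.0753
||T^(-1)||_F = sqrt(0.0753) = 0.2744

0.2744


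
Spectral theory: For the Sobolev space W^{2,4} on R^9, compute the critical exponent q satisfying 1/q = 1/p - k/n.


Using the Sobolev embedding formula: 1/q = 1/p - k/n
1/q = 1/4 - 2/9 = 1/36
q = 1/(1/36) = 36

36.0000


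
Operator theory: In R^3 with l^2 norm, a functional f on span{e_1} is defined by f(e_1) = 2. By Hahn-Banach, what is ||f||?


The norm of f is given by ||f|| = sup_{||x||=1} |f(x)|.
On span{e_1}, ||e_1|| = 1, so ||f|| = |f(e_1)| / ||e_1||
= |2| / 1 = 2.0000

2.0000


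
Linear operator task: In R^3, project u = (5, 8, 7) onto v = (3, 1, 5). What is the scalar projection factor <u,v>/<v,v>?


Computing <u,v> = 5*3 + 8*1 + 7*5 = 58
Computing <v,v> = 3^2 + 1^2 + 5^2 = 35
Projection coefficient = 58/35 = 1.6571

1.6571


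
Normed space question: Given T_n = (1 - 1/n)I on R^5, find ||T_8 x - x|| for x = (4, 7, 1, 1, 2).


T_8 x - x = (1 - 1/8)x - x = -x/8
||x|| = sqrt(71) = 8.4261
||T_8 x - x|| = ||x||/8 = 8.4261/8 = 1.0533

1.0533


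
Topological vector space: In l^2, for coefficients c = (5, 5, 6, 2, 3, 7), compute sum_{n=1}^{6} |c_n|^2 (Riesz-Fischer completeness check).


sum |c_n|^2 = 5^2 + 5^2 + 6^2 + 2^2 + 3^2 + 7^2
= 25 + 25 + 36 + 4 + 9 + 49
= 148

148


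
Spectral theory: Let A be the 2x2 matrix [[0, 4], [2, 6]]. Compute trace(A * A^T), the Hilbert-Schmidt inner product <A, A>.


trace(A * A^T) = sum of squares of all entries
= 0^2 + 4^2 + 2^2 + 6^2
= 0 + 16 + 4 + 36
= 56

56


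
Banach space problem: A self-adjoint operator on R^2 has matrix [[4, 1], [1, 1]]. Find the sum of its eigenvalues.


For a self-adjoint (symmetric) matrix, the eigenvalues are real.
The sum of eigenvalues equals the trace of the matrix.
trace = 4 + 1 = 5

5


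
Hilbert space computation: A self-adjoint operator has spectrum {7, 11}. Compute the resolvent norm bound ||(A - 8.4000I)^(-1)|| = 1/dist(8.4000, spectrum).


dist(8.4000, {7, 11}) = min(|8.4000 - 7|, |8.4000 - 11|)
= min(1.4000, 2.6000) = 1.4000
Resolvent bound = 1/1.4000 = 0.7143

0.7143


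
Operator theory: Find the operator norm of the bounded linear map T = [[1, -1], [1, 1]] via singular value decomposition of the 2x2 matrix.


A^T A = [[2, 0], [0, 2]]
trace(A^T A) = 4, det(A^T A) = 4
discriminant = 4^2 - 4*4 = 0
Largest eigenvalue of A^T A = (trace + sqrt(disc))/2 = 2.0000
||T|| = sqrt(2.0000) = 1.4142

1.4142


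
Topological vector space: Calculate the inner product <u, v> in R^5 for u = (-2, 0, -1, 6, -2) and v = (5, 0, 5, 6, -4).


Computing the standard inner product <u, v> = sum u_i * v_i
= -2*5 + 0*0 + -1*5 + 6*6 + -2*-4
= -10 + 0 + -5 + 36 + 8
= 29

29


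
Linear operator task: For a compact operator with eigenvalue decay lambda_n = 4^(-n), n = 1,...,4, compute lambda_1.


The eigenvalue formula gives lambda_1 = 1/4^1
= 1/4
= 0.2500

0.2500


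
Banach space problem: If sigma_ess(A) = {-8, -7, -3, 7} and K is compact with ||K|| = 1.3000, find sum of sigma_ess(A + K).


By Weyl's theorem, the essential spectrum is invariant under compact perturbations.
sigma_ess(A + K) = sigma_ess(A) = {-8, -7, -3, 7}
Sum = -8 + -7 + -3 + 7 = -11

-11


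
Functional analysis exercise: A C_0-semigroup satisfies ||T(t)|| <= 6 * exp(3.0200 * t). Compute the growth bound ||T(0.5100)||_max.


||T(0.5100)|| <= 6 * exp(3.0200 * 0.5100)
= 6 * exp(1.5402)
= 6 * 4.6655
= 27.9931

27.9931


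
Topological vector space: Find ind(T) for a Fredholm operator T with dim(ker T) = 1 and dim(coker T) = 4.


The Fredholm index is defined as ind(T) = dim(ker T) - dim(coker T)
= 1 - 4
= -3

-3


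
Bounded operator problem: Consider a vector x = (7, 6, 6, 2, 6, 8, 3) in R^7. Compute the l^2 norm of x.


The l^2 norm = (sum |x_i|^2)^(1/2)
Sum of 2th powers = 49 + 36 + 36 + 4 + 36 + 64 + 9 = 234
||x||_2 = (234)^(1/2) = 15.2971

15.2971


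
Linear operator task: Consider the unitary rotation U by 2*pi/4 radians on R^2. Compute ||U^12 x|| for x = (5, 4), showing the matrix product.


U is a rotation by theta = 2*pi/4
U^12 = rotation by 12*theta = 24*pi/4 = 0*pi/4 (mod 2*pi)
cos(0*pi/4) = 1.0000, sin(0*pi/4) = 0.0000
U^12 x = (1.0000 * 5 - 0.0000 * 4, 0.0000 * 5 + 1.0000 * 4)
= (5.0000, 4.0000)
||U^12 x|| = sqrt(5.0000^2 + 4.0000^2) = sqrt(41.0000) = 6.4031

6.4031


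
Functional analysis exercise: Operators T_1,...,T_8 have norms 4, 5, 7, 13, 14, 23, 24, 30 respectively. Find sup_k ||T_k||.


By the Uniform Boundedness Principle, the supremum of norms is finite.
sup_k ||T_k|| = max(4, 5, 7, 13, 14, 23, 24, 30) = 30

30


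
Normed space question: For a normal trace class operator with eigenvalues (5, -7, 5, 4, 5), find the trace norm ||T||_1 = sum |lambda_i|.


For a normal operator, singular values equal |eigenvalues|.
Trace norm = sum |lambda_i| = 5 + 7 + 5 + 4 + 5
= 26

26


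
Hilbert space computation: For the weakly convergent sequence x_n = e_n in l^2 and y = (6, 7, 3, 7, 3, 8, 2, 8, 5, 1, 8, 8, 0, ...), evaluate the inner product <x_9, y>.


x_9 = e_9 is the standard basis vector with 1 in position 9.
<x_9, y> = y_9 = 5
As n -> infinity, <x_n, y> -> 0, confirming weak convergence of (x_n) to 0.

5


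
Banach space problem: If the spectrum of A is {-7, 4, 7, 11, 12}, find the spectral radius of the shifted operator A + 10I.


Spectrum of A + 10I = {3, 14, 17, 21, 22}
Spectral radius = max |lambda| over the shifted spectrum
= max(3, 14, 17, 21, 22) = 22

22


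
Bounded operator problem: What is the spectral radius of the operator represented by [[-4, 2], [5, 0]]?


For a 2x2 matrix, eigenvalues satisfy lambda^2 - (trace)*lambda + det = 0
trace = -4 + 0 = -4
det = -4*0 - 2*5 = -10
discriminant = (-4)^2 - 4*(-10) = 56
spectral radius = max |eigenvalue| = 5.7417

5.7417


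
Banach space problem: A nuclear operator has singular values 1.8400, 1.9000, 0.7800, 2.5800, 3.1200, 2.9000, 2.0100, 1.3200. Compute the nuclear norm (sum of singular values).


The nuclear norm is the sum of all singular values.
||T||_1 = 1.8400 + 1.9000 + 0.7800 + 2.5800 + 3.1200 + 2.9000 + 2.0100 + 1.3200
= 16.4500

16.4500


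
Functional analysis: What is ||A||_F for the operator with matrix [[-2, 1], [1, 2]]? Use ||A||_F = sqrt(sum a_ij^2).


||A||_F^2 = sum a_ij^2
= (-2)^2 + 1^2 + 1^2 + 2^2
= 4 + 1 + 1 + 4 = 10
||A||_F = sqrt(10) = 3.1623

3.1623


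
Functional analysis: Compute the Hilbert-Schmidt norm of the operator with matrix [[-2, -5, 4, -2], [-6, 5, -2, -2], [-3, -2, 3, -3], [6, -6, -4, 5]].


The Hilbert-Schmidt norm is sqrt(sum of squares of all entries).
Sum of squares = (-2)^2 + (-5)^2 + 4^2 + (-2)^2 + (-6)^2 + 5^2 + (-2)^2 + (-2)^2 + (-3)^2 + (-2)^2 + 3^2 + (-3)^2 + 6^2 + (-6)^2 + (-4)^2 + 5^2
= 4 + 25 + 16 + 4 + 36 + 25 + 4 + 4 + 9 + 4 + 9 + 9 + 36 + 36 + 16 + 25 = 262
||T||_HS = sqrt(262) = 16.1864

16.1864


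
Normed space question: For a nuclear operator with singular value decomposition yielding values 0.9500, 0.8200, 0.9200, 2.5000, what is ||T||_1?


The nuclear norm is the sum of all singular values.
||T||_1 = 0.9500 + 0.8200 + 0.9200 + 2.5000
= 5.1900

5.1900


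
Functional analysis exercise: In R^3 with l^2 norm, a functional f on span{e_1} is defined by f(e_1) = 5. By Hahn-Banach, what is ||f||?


The norm of f is given by ||f|| = sup_{||x||=1} |f(x)|.
On span{e_1}, ||e_1|| = 1, so ||f|| = |f(e_1)| / ||e_1||
= |5| / 1 = 5.0000

5.0000


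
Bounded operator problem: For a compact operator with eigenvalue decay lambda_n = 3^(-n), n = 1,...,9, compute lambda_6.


The eigenvalue formula gives lambda_6 = 1/3^6
= 1/729
= 0.0014

0.0014


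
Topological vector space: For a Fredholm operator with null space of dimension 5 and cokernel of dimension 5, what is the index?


The Fredholm index is defined as ind(T) = dim(ker T) - dim(coker T)
= 5 - 5
= 0

0


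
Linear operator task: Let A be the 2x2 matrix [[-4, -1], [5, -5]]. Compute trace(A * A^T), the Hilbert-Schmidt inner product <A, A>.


trace(A * A^T) = sum of squares of all entries
= (-4)^2 + (-1)^2 + 5^2 + (-5)^2
= 16 + 1 + 25 + 25
= 67

67


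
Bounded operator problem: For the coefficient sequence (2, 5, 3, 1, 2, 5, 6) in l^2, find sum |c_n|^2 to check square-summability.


sum |c_n|^2 = 2^2 + 5^2 + 3^2 + 1^2 + 2^2 + 5^2 + 6^2
= 4 + 25 + 9 + 1 + 4 + 25 + 36
= 104

104


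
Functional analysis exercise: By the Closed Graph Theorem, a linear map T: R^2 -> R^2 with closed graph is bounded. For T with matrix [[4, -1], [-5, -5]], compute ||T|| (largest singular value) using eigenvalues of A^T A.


A^T A = [[41, 21], [21, 26]]
trace(A^T A) = 67, det(A^T A) = 625
discriminant = 67^2 - 4*625 = 1989
Largest eigenvalue of A^T A = (trace + sqrt(disc))/2 = 55.7991
||T|| = sqrt(55.7991) = 7.4699

7.4699


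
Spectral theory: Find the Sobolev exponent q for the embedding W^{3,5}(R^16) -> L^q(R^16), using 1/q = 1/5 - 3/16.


Using the Sobolev embedding formula: 1/q = 1/p - k/n
1/q = 1/5 - 3/16 = 1/80
q = 1/(1/80) = 80

80.0000


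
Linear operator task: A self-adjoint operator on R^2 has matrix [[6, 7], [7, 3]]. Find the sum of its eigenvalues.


For a self-adjoint (symmetric) matrix, the eigenvalues are real.
The sum of eigenvalues equals the trace of the matrix.
trace = 6 + 3 = 9

9


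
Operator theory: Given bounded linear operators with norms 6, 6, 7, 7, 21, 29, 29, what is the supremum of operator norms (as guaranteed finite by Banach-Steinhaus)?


By the Uniform Boundedness Principle, the supremum of norms is finite.
sup_k ||T_k|| = max(6, 6, 7, 7, 21, 29, 29) = 29

29


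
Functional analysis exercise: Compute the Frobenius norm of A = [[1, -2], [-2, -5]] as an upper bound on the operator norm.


||A||_F^2 = sum a_ij^2
= 1^2 + (-2)^2 + (-2)^2 + (-5)^2
= 1 + 4 + 4 + 25 = 34
||A||_F = sqrt(34) = 5.8310

5.8310


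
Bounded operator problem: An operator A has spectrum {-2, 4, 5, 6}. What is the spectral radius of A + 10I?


Spectrum of A + 10I = {8, 14, 15, 16}
Spectral radius = max |lambda| over the shifted spectrum
= max(8, 14, 15, 16) = 16

16


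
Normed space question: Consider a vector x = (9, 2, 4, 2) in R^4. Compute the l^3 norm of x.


The l^3 norm = (sum |x_i|^3)^(1/3)
Sum of 3th powers = 729 + 8 + 64 + 8 = 809
||x||_3 = (809)^(1/3) = 9.3179

9.3179


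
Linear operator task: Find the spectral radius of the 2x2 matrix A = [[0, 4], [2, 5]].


For a 2x2 matrix, eigenvalues satisfy lambda^2 - (trace)*lambda + det = 0
trace = 0 + 5 = 5
det = 0*5 - 4*2 = -8
discriminant = 5^2 - 4*(-8) = 57
spectral radius = max |eigenvalue| = 6.2749

6.2749


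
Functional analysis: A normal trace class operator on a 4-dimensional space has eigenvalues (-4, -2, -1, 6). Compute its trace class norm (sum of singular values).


For a normal operator, singular values equal |eigenvalues|.
Trace norm = sum |lambda_i| = 4 + 2 + 1 + 6
= 13

13


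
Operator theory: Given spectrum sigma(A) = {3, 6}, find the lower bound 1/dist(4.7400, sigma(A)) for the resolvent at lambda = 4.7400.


dist(4.7400, {3, 6}) = min(|4.7400 - 3|, |4.7400 - 6|)
= min(1.7400, 1.2600) = 1.2600
Resolvent bound = 1/1.2600 = 0.7937

0.7937


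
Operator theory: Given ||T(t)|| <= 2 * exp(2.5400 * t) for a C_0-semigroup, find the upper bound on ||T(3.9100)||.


||T(3.9100)|| <= 2 * exp(2.5400 * 3.9100)
= 2 * exp(9.9314)
= 2 * 20566.1130
= 41132.2260

41132.2260


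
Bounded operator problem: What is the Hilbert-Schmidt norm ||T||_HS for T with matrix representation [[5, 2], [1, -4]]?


The Hilbert-Schmidt norm is sqrt(sum of squares of all entries).
Sum of squares = 5^2 + 2^2 + 1^2 + (-4)^2
= 25 + 4 + 1 + 16 = 46
||T||_HS = sqrt(46) = 6.7823

6.7823


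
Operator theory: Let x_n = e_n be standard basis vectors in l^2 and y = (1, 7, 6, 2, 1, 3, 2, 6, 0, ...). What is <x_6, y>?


x_6 = e_6 is the standard basis vector with 1 in position 6.
<x_6, y> = y_6 = 3
As n -> infinity, <x_n, y> -> 0, confirming weak convergence of (x_n) to 0.

3


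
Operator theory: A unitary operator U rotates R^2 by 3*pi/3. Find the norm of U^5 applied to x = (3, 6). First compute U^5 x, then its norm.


U is a rotation by theta = 3*pi/3
U^5 = rotation by 5*theta = 15*pi/3 = 3*pi/3 (mod 2*pi)
cos(3*pi/3) = -1.0000, sin(3*pi/3) = 0.0000
U^5 x = (-1.0000 * 3 - 0.0000 * 6, 0.0000 * 3 + -1.0000 * 6)
= (-3.0000, -6.0000)
||U^5 x|| = sqrt((-3.0000)^2 + (-6.0000)^2) = sqrt(45.0000) = 6.7082

6.7082


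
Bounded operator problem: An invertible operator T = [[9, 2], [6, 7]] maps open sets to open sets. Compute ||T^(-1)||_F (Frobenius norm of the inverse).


det(T) = 9*7 - 2*6 = 51
T^(-1) = (1/51) * [[7, -2], [-6, 9]] = [[0.1373, -0.0392], [-0.1176, 0.1765]]
||T^(-1)||_F^2 = 0.1373^2 + (-0.0392)^2 + (-0.1176)^2 + 0.1765^2 = 0.0654
||T^(-1)||_F = sqrt(0.0654) = 0.2557

0.2557


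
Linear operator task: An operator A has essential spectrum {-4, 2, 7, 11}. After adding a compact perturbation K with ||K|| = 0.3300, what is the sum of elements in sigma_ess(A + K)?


By Weyl's theorem, the essential spectrum is invariant under compact perturbations.
sigma_ess(A + K) = sigma_ess(A) = {-4, 2, 7, 11}
Sum = -4 + 2 + 7 + 11 = 16

16


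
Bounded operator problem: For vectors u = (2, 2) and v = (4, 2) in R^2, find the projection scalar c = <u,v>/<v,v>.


Computing <u,v> = 2*4 + 2*2 = 12
Computing <v,v> = 4^2 + 2^2 = 20
Projection coefficient = 12/20 = 0.6000

0.6000


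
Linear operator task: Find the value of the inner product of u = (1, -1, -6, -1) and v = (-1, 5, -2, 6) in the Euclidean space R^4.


Computing the standard inner product <u, v> = sum u_i * v_i
= 1*-1 + -1*5 + -6*-2 + -1*6
= -1 + -5 + 12 + -6
= 0

0


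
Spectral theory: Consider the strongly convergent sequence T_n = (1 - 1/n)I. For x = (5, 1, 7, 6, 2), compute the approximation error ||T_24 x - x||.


T_24 x - x = (1 - 1/24)x - x = -x/24
||x|| = sqrt(115) = 10.7238
||T_24 x - x|| = ||x||/24 = 10.7238/24 = 0.4468

0.4468


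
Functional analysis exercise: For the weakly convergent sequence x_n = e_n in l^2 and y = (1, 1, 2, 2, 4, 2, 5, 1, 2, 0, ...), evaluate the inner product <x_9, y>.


x_9 = e_9 is the standard basis vector with 1 in position 9.
<x_9, y> = y_9 = 2
As n -> infinity, <x_n, y> -> 0, confirming weak convergence of (x_n) to 0.

2


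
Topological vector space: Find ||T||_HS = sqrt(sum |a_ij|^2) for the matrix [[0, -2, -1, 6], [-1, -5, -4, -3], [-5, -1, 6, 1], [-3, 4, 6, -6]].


The Hilbert-Schmidt norm is sqrt(sum of squares of all entries).
Sum of squares = 0^2 + (-2)^2 + (-1)^2 + 6^2 + (-1)^2 + (-5)^2 + (-4)^2 + (-3)^2 + (-5)^2 + (-1)^2 + 6^2 + 1^2 + (-3)^2 + 4^2 + 6^2 + (-6)^2
= 0 + 4 + 1 + 36 + 1 + 25 + 16 + 9 + 25 + 1 + 36 + 1 + 9 + 16 + 36 + 36 = 252
||T||_HS = sqrt(252) = 15.8745

15.8745


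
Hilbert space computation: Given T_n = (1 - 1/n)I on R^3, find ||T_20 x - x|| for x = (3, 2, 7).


T_20 x - x = (1 - 1/20)x - x = -x/20
||x|| = sqrt(62) = 7.8740
||T_20 x - x|| = ||x||/20 = 7.8740/20 = 0.3937

0.3937


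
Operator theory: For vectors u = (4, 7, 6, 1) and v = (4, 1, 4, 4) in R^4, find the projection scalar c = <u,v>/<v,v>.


Computing <u,v> = 4*4 + 7*1 + 6*4 + 1*4 = 51
Computing <v,v> = 4^2 + 1^2 + 4^2 + 4^2 = 49
Projection coefficient = 51/49 = 1.0408

1.0408


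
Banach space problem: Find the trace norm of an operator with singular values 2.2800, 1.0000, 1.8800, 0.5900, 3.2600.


The nuclear norm is the sum of all singular values.
||T||_1 = 2.2800 + 1.0000 + 1.8800 + 0.5900 + 3.2600
= 9.0100

9.0100


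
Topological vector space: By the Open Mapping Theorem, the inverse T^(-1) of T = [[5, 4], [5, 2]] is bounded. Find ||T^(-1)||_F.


det(T) = 5*2 - 4*5 = -10
T^(-1) = (1/-10) * [[2, -4], [-5, 5]] = [[-0.2000, 0.4000], [0.5000, -0.5000]]
||T^(-1)||_F^2 = (-0.2000)^2 + 0.4000^2 + 0.5000^2 + (-0.5000)^2 = 0.7000
||T^(-1)||_F = sqrt(0.7000) = 0.8367

0.8367


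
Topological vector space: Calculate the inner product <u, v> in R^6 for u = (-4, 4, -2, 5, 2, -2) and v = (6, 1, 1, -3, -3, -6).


Computing the standard inner product <u, v> = sum u_i * v_i
= -4*6 + 4*1 + -2*1 + 5*-3 + 2*-3 + -2*-6
= -24 + 4 + -2 + -15 + -6 + 12
= -31

-31


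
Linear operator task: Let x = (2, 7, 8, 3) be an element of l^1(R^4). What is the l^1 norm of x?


The l^1 norm equals the sum of absolute values of all components.
||x||_1 = 2 + 7 + 8 + 3
= 20

20.0000


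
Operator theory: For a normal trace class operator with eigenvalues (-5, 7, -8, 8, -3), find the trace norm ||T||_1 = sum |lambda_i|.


For a normal operator, singular values equal |eigenvalues|.
Trace norm = sum |lambda_i| = 5 + 7 + 8 + 8 + 3
= 31

31


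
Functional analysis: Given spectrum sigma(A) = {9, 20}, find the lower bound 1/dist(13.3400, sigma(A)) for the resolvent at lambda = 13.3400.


dist(13.3400, {9, 20}) = min(|13.3400 - 9|, |13.3400 - 20|)
= min(4.3400, 6.6600) = 4.3400
Resolvent bound = 1/4.3400 = 0.2304

0.2304
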